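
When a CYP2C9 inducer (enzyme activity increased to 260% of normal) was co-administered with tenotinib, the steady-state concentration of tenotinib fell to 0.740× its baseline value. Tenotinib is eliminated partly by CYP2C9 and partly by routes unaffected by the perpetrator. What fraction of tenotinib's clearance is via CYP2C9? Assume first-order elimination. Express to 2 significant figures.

CL'/CL = 1 / 0.740 = 1.351
2.6·fm + (1 − fm) = 1.351
fm = (1.351 − 1) / (2.6 − 1) = 0.22

0.22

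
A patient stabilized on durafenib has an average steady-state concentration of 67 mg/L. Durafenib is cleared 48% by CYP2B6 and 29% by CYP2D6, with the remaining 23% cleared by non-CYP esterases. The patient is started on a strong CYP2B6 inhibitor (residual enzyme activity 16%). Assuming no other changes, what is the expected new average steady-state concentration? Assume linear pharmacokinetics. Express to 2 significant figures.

The CYP2B6 pathway (48% of clearance) is reduced to 0.16× activity: 0.48 × 0.16 = 0.0768.
CYP2D6 (29%) and the residual 23% are unaffected.
Relative clearance = 0.0768 + 0.29 + 0.23 = 0.5968.
New average steady-state concentration = baseline ÷ relative clearance = 67 / 0.5968 = 1.1 × 10² mg/L.

1.1 × 10² mg/L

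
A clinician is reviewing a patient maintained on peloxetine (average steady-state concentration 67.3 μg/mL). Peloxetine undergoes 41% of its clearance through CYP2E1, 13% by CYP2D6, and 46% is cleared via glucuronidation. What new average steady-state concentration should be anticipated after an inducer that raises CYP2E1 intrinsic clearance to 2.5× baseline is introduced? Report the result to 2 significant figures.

42 μg/mL

CYP2E1: 0.41 × 2.5 = 1.025
CYP2D6: 0.13 (unchanged)
Other: 0.46 (unchanged)
CL_new/CL_old = 1.025 + 0.13 + 0.46 = 1.615.
New average steady-state concentration = baseline ÷ relative clearance = 67.3 / 1.615 = 42 μg/mL.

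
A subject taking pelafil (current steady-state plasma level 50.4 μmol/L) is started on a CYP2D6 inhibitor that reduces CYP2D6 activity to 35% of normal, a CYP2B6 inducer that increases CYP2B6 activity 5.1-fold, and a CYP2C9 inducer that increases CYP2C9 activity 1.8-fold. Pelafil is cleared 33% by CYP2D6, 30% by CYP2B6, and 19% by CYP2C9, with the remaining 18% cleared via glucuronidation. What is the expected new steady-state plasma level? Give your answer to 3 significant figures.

23.3 μmol/L

CYP2D6: 0.33 × 0.35 = 0.1155
CYP2B6: 0.3 × 5.1 = 1.53
CYP2C9: 0.19 × 1.8 = 0.342
Other: 0.18 (unchanged)
CL_new/CL_old = 0.1155 + 1.53 + 0.342 + 0.18 = 2.1675.
Dividing the baseline by the relative clearance: 50.4 / 2.1675 = 23.3 μmol/L.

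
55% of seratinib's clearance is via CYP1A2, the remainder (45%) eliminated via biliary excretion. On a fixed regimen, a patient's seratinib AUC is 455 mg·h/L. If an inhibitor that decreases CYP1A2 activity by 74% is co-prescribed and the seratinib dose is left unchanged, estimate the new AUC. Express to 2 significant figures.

The CYP1A2 pathway (55% of clearance) is reduced to 0.26× activity: 0.55 × 0.26 = 0.143.
The remaining 45% of clearance is unaffected.
CL_new/CL_old = 0.143 + 0.45 = 0.593.
AUC ∝ 1/CL, so new value = 455 / 0.593 = 7.7 × 10² mg·h/L.

7.7 × 10² mg·h/L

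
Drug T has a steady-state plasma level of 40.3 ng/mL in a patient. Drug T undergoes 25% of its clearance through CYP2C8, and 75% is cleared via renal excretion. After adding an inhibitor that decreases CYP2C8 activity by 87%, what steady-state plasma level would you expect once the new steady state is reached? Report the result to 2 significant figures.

CYP2C8: 0.25 × 0.13 = 0.0325
Other: 0.75 (unchanged)
Relative clearance = 0.0325 + 0.75 = 0.7825.
New steady-state plasma level = baseline ÷ relative clearance = 40.3 / 0.7825 = 52 ng/mL.

52 ng/mL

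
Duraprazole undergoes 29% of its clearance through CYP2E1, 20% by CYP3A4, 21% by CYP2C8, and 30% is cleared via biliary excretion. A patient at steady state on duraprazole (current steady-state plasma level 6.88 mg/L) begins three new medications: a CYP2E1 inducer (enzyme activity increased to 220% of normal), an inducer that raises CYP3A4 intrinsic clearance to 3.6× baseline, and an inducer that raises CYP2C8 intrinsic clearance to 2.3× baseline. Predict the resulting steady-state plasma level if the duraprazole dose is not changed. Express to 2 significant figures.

3.2 mg/L

The CYP2E1 pathway (29% of clearance) is boosted to 2.2× activity: 0.29 × 2.2 = 0.638.
The CYP3A4 pathway (20% of clearance) increases to 3.6× activity: 0.2 × 3.6 = 0.72.
The CYP2C8 pathway (21% of clearance) increases to 2.3× activity: 0.21 × 2.3 = 0.483.
The remaining 30% of clearance is unaffected.
CL_new/CL_old = 0.638 + 0.72 + 0.483 + 0.3 = 2.141.
Steady-state plasma level ∝ 1/CL: new value = 6.88 / 2.141 = 3.2 mg/L.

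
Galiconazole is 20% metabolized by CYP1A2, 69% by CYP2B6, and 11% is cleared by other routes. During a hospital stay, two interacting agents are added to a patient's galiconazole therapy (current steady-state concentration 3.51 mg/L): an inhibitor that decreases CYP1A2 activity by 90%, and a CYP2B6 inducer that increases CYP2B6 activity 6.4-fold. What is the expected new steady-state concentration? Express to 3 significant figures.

The CYP1A2 pathway (20% of clearance) drops to 0.1× activity: 0.2 × 0.1 = 0.02.
The CYP2B6 pathway (69% of clearance) is boosted to 6.4× activity: 0.69 × 6.4 = 4.416.
Non-CYP routes (11%) are unchanged.
Relative clearance = 0.02 + 4.416 + 0.11 = 4.546.
Steady-state concentration ∝ 1/CL: new value = 3.51 / 4.546 = 0.772 mg/L.

0.772 mg/L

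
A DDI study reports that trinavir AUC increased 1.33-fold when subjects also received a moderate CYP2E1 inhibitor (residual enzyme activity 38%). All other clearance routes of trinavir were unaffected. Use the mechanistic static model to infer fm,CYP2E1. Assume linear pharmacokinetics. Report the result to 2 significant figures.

CL'/CL = 1 / 1.33 = 0.7519
0.38·fm + (1 − fm) = 0.7519
fm = (0.7519 − 1) / (0.38 − 1) = 0.40

0.40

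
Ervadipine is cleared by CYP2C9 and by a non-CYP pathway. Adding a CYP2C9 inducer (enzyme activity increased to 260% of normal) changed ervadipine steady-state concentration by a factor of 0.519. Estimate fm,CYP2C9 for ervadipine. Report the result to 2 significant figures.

Write x for the fraction cleared via CYP2C9. The observed steady-state concentration change means clearance rose to 1/0.519 = 1.927 of baseline.
Only the CYP2C9 route changed, so 1.927 = x·2.6 + (1 − x), giving x = 0.58.

0.58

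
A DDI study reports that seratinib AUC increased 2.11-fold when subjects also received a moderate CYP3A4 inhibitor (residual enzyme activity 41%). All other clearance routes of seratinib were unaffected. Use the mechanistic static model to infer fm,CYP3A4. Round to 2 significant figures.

0.89

Let fm be the CYP3A4 fraction. New clearance relative to baseline = fm × 0.41 + (1 − fm).
AUC ratio = 1 / (new CL fraction), so new CL fraction = 1 / 2.11 = 0.4739.
fm × 0.41 + 1 − fm = 0.4739  ⇒  fm × (0.41 − 1) = −0.5261  ⇒  fm = 0.89.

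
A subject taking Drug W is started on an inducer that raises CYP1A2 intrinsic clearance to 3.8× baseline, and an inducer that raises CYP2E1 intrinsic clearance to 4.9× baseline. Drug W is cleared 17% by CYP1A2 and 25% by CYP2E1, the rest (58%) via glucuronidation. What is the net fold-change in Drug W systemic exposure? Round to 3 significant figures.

0.408

CYP1A2: 0.17 × 3.8 = 0.646
CYP2E1: 0.25 × 4.9 = 1.225
Other: 0.58 (unchanged)
CL_new/CL_old = 0.646 + 1.225 + 0.58 = 2.451.
Systemic exposure ∝ 1/CL: fold-change = 1 / 2.451 = 0.408.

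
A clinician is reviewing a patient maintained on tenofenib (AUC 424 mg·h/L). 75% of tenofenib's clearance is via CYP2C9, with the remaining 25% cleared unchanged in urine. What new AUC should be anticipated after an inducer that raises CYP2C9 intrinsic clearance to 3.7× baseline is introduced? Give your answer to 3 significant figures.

The CYP2C9 pathway (75% of clearance) increases to 3.7× activity: 0.75 × 3.7 = 2.775.
The remaining 25% of clearance is unaffected.
New clearance relative to baseline: 2.775 + 0.25 = 3.025.
With dosing unchanged, AUC scales as 1/CL: 424 / 3.025 = 140 mg·h/L.

140 mg·h/L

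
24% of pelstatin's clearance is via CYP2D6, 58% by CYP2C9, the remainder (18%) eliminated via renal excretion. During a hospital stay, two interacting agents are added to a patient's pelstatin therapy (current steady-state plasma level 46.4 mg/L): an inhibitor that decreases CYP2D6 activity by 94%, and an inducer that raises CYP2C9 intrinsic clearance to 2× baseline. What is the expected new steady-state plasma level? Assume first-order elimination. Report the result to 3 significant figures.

The CYP2D6 pathway (24% of clearance) is reduced to 0.06× activity: 0.24 × 0.06 = 0.0144.
The CYP2C9 pathway (58% of clearance) increases to 2× activity: 0.58 × 2 = 1.16.
The remaining 18% of clearance is unaffected.
Relative clearance = 0.0144 + 1.16 + 0.18 = 1.3544.
New steady-state plasma level = 46.4 / 1.3544 = 34.3 mg/L (concentration scales inversely with clearance).

34.3 mg/L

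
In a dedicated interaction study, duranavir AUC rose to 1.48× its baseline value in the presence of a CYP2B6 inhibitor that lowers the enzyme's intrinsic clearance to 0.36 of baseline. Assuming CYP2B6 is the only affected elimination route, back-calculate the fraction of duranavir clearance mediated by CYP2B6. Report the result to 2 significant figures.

0.51

CL'/CL = 1 / 1.48 = 0.6757
0.36·fm + (1 − fm) = 0.6757
fm = (0.6757 − 1) / (0.36 − 1) = 0.51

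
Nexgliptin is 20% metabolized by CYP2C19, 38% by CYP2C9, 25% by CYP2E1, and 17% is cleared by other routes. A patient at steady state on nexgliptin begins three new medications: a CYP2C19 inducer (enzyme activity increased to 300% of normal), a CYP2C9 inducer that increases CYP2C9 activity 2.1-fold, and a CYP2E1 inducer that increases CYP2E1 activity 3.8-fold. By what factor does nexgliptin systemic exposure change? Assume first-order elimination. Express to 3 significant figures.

The CYP2C19 pathway (20% of clearance) increases to 3× activity: 0.2 × 3 = 0.6.
The CYP2C9 pathway (38% of clearance) rises to 2.1× activity: 0.38 × 2.1 = 0.798.
The CYP2E1 pathway (25% of clearance) is boosted to 3.8× activity: 0.25 × 3.8 = 0.95.
Non-CYP routes (17%) are unchanged.
CL_new/CL_old = 0.6 + 0.798 + 0.95 + 0.17 = 2.518.
Because systemic exposure varies inversely with clearance, the combined effect is 1 / 2.518 = 0.397.

0.397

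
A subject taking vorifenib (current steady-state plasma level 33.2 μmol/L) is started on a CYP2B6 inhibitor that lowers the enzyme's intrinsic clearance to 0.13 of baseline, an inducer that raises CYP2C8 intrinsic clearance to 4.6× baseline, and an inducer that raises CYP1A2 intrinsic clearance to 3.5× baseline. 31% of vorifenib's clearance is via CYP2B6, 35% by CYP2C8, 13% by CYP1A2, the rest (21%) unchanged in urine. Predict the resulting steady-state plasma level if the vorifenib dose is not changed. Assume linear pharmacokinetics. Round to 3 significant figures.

14.3 μmol/L

CYP2B6: 0.31 × 0.13 = 0.0403
CYP2C8: 0.35 × 4.6 = 1.61
CYP1A2: 0.13 × 3.5 = 0.455
Other: 0.21 (unchanged)
CL_new/CL_old = 0.0403 + 1.61 + 0.455 + 0.21 = 2.3153.
Steady-state plasma level ∝ 1/CL: new value = 33.2 / 2.3153 = 14.3 μmol/L.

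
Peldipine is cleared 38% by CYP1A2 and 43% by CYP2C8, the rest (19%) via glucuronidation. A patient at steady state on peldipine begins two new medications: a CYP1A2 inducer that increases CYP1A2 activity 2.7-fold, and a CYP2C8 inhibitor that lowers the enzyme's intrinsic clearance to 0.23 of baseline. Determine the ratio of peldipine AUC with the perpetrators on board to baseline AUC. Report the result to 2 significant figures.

CYP1A2: 0.38 × 2.7 = 1.026
CYP2C8: 0.43 × 0.23 = 0.0989
Other: 0.19 (unchanged)
Relative clearance = 1.026 + 0.0989 + 0.19 = 1.3149.
Net AUC ratio = 1 / 1.3149 = 0.76.

0.76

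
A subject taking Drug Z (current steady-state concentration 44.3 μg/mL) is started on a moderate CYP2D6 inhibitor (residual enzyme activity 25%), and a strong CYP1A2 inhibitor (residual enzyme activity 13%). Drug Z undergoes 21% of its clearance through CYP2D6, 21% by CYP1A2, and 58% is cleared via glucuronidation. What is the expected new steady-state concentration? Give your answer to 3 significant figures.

CYP2D6: 0.21 × 0.25 = 0.0525
CYP1A2: 0.21 × 0.13 = 0.0273
Other: 0.58 (unchanged)
CL_new/CL_old = 0.0525 + 0.0273 + 0.58 = 0.6598.
New steady-state concentration = 44.3 / 0.6598 = 67.1 μg/mL (concentration scales inversely with clearance).

67.1 μg/mL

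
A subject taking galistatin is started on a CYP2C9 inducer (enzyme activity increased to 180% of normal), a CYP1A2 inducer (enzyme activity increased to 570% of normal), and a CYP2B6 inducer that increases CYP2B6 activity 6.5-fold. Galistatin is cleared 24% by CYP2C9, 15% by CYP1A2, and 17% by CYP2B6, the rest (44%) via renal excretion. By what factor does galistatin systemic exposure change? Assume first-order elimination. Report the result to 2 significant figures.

0.35

CYP2C9: 0.24 × 1.8 = 0.432
CYP1A2: 0.15 × 5.7 = 0.855
CYP2B6: 0.17 × 6.5 = 1.105
Other: 0.44 (unchanged)
Relative clearance = 0.432 + 0.855 + 1.105 + 0.44 = 2.832.
Systemic exposure ∝ 1/CL: fold-change = 1 / 2.832 = 0.35.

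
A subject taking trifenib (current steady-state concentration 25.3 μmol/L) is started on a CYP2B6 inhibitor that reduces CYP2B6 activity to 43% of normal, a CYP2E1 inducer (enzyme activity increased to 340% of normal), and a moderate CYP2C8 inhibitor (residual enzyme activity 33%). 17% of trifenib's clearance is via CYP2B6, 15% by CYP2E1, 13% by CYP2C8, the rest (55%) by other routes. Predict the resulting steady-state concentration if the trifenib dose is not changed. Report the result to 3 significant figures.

21.5 μmol/L

The CYP2B6 pathway (17% of clearance) drops to 0.43× activity: 0.17 × 0.43 = 0.0731.
The CYP2E1 pathway (15% of clearance) rises to 3.4× activity: 0.15 × 3.4 = 0.51.
The CYP2C8 pathway (13% of clearance) drops to 0.33× activity: 0.13 × 0.33 = 0.0429.
The remaining 55% of clearance is unaffected.
CL_new/CL_old = 0.0731 + 0.51 + 0.0429 + 0.55 = 1.176.
Dividing the baseline by the relative clearance: 25.3 / 1.176 = 21.5 μmol/L.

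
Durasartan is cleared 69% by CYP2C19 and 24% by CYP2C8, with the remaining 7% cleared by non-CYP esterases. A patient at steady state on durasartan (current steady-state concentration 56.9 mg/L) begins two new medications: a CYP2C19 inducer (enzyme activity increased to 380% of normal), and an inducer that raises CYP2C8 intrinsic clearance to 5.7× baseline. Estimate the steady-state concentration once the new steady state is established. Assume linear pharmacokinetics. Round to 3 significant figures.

The CYP2C19 pathway (69% of clearance) increases to 3.8× activity: 0.69 × 3.8 = 2.622.
The CYP2C8 pathway (24% of clearance) is boosted to 5.7× activity: 0.24 × 5.7 = 1.368.
Non-CYP routes (7%) are unchanged.
Relative clearance = 2.622 + 1.368 + 0.07 = 4.06.
New steady-state concentration = 56.9 / 4.06 = 14.0 mg/L (concentration scales inversely with clearance).

14.0 mg/L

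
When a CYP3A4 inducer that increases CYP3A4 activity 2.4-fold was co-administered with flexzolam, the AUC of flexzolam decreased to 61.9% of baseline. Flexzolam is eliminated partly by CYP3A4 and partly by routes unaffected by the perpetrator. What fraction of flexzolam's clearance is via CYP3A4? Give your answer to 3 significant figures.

Write x for the fraction cleared via CYP3A4. The observed AUC change means clearance rose to 1/0.619 = 1.616 of baseline.
Only the CYP3A4 route changed, so 1.616 = x·2.4 + (1 − x), giving x = 0.440.

0.440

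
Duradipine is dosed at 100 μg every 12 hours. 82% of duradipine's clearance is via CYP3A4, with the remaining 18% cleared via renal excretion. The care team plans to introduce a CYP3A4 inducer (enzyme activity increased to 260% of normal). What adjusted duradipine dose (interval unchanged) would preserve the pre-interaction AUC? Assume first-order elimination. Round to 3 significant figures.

The CYP3A4 pathway (82% of clearance) rises to 2.6× activity: 0.82 × 2.6 = 2.132.
Non-CYP routes (18%) are unchanged.
New clearance relative to baseline: 2.132 + 0.18 = 2.312.
Exposure is unchanged when dose changes in proportion to clearance. New dose = 100 μg × 2.312 = 231 μg.

231 μg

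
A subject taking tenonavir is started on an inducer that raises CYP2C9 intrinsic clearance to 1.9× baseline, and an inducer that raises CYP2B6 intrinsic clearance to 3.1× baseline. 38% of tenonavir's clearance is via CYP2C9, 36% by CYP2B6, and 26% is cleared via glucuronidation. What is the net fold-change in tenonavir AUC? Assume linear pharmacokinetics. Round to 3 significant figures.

CYP2C9: 0.38 × 1.9 = 0.722
CYP2B6: 0.36 × 3.1 = 1.116
Other: 0.26 (unchanged)
CL_new/CL_old = 0.722 + 1.116 + 0.26 = 2.098.
AUC ∝ 1/CL: fold-change = 1 / 2.098 = 0.477.

0.477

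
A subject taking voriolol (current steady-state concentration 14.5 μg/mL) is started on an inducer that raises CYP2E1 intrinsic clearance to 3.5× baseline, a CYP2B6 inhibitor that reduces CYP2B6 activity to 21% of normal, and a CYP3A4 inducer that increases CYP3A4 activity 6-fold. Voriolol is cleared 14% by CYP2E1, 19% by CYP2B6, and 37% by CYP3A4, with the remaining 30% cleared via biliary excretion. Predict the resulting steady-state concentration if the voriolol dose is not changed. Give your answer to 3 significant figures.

4.75 μg/mL

CYP2E1: 0.14 × 3.5 = 0.49
CYP2B6: 0.19 × 0.21 = 0.0399
CYP3A4: 0.37 × 6 = 2.22
Other: 0.3 (unchanged)
Relative clearance = 0.49 + 0.0399 + 2.22 + 0.3 = 3.0499.
Dividing the baseline by the relative clearance: 14.5 / 3.0499 = 4.75 μg/mL.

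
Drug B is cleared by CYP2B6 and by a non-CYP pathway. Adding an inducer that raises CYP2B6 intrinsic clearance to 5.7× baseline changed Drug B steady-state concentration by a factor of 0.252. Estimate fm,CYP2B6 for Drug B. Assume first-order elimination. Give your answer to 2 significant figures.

0.63

Write x for the fraction cleared via CYP2B6. The observed steady-state concentration change means clearance rose to 1/0.252 = 3.968 of baseline.
Setting x·5.7 + (1 − x) = 3.968 and solving: x = (3.968 − 1)/(5.7 − 1) = 0.63.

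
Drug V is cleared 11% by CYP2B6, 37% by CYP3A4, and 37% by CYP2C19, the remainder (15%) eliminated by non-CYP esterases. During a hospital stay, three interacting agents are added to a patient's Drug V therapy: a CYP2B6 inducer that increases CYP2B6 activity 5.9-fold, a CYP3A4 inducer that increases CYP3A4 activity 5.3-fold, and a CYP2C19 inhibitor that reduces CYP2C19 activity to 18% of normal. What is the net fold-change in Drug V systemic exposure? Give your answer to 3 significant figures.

CYP2B6: 0.11 × 5.9 = 0.649
CYP3A4: 0.37 × 5.3 = 1.961
CYP2C19: 0.37 × 0.18 = 0.0666
Other: 0.15 (unchanged)
New clearance relative to baseline: 0.649 + 1.961 + 0.0666 + 0.15 = 2.8266.
Because systemic exposure varies inversely with clearance, the combined effect is 1 / 2.8266 = 0.354.

0.354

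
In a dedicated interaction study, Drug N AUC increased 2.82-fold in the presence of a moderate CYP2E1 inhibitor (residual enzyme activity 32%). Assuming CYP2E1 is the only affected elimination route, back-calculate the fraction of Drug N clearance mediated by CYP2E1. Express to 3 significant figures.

0.949

CL'/CL = 1 / 2.82 = 0.3546
0.32·fm + (1 − fm) = 0.3546
fm = (0.3546 − 1) / (0.32 − 1) = 0.949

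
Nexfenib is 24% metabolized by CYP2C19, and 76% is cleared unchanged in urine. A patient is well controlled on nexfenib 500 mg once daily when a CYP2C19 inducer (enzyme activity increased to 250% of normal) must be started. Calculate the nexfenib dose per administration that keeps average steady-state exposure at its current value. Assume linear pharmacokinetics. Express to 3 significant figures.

The CYP2C19 pathway (24% of clearance) increases to 2.5× activity: 0.24 × 2.5 = 0.6.
Non-CYP routes (76%) are unchanged.
CL_new/CL_old = 0.6 + 0.76 = 1.36.
Css,avg = (dose rate)/CL, so holding Css fixed requires dose ∝ CL: 500 × 1.36 = 680 mg.

680 mg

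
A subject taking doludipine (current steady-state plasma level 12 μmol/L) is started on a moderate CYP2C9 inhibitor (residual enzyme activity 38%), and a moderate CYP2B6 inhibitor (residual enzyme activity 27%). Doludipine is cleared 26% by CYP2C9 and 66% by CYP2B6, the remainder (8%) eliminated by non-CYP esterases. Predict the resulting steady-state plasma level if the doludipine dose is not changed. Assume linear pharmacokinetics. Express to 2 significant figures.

34 μmol/L

CYP2C9: 0.26 × 0.38 = 0.0988
CYP2B6: 0.66 × 0.27 = 0.1782
Other: 0.08 (unchanged)
CL_new/CL_old = 0.0988 + 0.1782 + 0.08 = 0.357.
Dividing the baseline by the relative clearance: 12 / 0.357 = 34 μmol/L.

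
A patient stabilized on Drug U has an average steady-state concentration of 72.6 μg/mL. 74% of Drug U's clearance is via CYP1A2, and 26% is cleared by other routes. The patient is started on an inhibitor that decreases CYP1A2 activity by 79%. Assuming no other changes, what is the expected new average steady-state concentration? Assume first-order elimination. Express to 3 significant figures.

175 μg/mL

The CYP1A2 pathway (74% of clearance) falls to 0.21× activity: 0.74 × 0.21 = 0.1554.
Non-CYP routes (26%) are unchanged.
New clearance relative to baseline: 0.1554 + 0.26 = 0.4154.
Average steady-state concentration ∝ 1/CL, so new value = 72.6 / 0.4154 = 175 μg/mL.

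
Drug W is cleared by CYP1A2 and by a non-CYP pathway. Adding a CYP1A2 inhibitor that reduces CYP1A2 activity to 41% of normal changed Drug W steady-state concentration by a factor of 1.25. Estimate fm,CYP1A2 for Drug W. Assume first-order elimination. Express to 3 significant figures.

CL'/CL = 1 / 1.25 = 0.8
0.41·fm + (1 − fm) = 0.8
fm = (0.8 − 1) / (0.41 − 1) = 0.339

0.339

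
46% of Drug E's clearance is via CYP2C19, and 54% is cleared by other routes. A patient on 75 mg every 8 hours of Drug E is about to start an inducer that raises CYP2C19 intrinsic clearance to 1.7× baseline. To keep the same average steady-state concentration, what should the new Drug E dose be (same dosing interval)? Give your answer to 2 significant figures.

The CYP2C19 pathway (46% of clearance) is boosted to 1.7× activity: 0.46 × 1.7 = 0.782.
The remaining 54% of clearance is unaffected.
New clearance relative to baseline: 0.782 + 0.54 = 1.322.
To maintain the same steady-state level, dose must scale with clearance: new dose = 75 × 1.322 = 99 mg.

99 mg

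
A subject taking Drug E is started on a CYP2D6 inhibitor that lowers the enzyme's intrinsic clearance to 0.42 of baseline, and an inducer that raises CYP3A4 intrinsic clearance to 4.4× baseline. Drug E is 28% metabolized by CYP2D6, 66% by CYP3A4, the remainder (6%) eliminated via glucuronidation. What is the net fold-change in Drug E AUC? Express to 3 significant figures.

The CYP2D6 pathway (28% of clearance) falls to 0.42× activity: 0.28 × 0.42 = 0.1176.
The CYP3A4 pathway (66% of clearance) rises to 4.4× activity: 0.66 × 4.4 = 2.904.
Non-CYP routes (6%) are unchanged.
New clearance relative to baseline: 0.1176 + 2.904 + 0.06 = 3.0816.
Net AUC ratio = 1 / 3.0816 = 0.325.

0.325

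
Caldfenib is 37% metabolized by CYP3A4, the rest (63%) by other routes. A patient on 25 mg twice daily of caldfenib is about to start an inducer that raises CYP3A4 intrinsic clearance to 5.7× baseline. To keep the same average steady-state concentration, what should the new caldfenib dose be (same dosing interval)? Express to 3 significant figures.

The CYP3A4 pathway (37% of clearance) is boosted to 5.7× activity: 0.37 × 5.7 = 2.109.
The remaining 63% of clearance is unaffected.
Relative clearance = 2.109 + 0.63 = 2.739.
To maintain the same steady-state level, dose must scale with clearance: new dose = 25 × 2.739 = 68.5 mg.

68.5 mg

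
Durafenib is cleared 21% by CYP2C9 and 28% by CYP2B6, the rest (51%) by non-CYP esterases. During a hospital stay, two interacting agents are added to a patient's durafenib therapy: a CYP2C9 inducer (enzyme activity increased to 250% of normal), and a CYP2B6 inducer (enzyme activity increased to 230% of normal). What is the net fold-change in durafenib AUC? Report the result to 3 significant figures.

CYP2C9: 0.21 × 2.5 = 0.525
CYP2B6: 0.28 × 2.3 = 0.644
Other: 0.51 (unchanged)
Relative clearance = 0.525 + 0.644 + 0.51 = 1.679.
Because AUC varies inversely with clearance, the combined effect is 1 / 1.679 = 0.596.

0.596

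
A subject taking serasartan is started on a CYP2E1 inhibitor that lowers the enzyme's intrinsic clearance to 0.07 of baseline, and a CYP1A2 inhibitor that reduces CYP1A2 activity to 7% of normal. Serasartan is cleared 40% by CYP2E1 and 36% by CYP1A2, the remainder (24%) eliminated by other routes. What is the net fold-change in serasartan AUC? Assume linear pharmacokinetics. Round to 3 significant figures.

3.41

The CYP2E1 pathway (40% of clearance) drops to 0.07× activity: 0.4 × 0.07 = 0.028.
The CYP1A2 pathway (36% of clearance) is reduced to 0.07× activity: 0.36 × 0.07 = 0.0252.
The remaining 24% of clearance is unaffected.
New clearance relative to baseline: 0.028 + 0.0252 + 0.24 = 0.2932.
Net AUC ratio = 1 / 0.2932 = 3.41.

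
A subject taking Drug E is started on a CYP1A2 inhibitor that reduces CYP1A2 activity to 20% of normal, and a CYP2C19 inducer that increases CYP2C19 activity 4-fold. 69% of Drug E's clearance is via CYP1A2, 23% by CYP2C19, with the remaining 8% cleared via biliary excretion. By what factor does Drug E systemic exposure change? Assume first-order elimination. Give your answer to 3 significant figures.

0.879

CYP1A2: 0.69 × 0.2 = 0.138
CYP2C19: 0.23 × 4 = 0.92
Other: 0.08 (unchanged)
CL_new/CL_old = 0.138 + 0.92 + 0.08 = 1.138.
Because systemic exposure varies inversely with clearance, the combined effect is 1 / 1.138 = 0.879.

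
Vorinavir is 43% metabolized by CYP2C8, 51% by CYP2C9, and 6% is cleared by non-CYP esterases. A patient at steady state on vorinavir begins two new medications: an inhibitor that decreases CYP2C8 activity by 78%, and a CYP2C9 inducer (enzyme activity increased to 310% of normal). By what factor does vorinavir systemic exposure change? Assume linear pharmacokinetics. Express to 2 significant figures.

0.58

The CYP2C8 pathway (43% of clearance) drops to 0.22× activity: 0.43 × 0.22 = 0.0946.
The CYP2C9 pathway (51% of clearance) rises to 3.1× activity: 0.51 × 3.1 = 1.581.
The remaining 6% of clearance is unaffected.
CL_new/CL_old = 0.0946 + 1.581 + 0.06 = 1.7356.
Because systemic exposure varies inversely with clearance, the combined effect is 1 / 1.7356 = 0.58.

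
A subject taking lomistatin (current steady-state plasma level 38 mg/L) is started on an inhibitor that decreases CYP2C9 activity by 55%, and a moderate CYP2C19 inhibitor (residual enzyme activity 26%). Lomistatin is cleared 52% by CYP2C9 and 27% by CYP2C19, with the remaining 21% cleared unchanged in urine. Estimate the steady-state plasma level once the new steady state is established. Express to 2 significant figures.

The CYP2C9 pathway (52% of clearance) is reduced to 0.45× activity: 0.52 × 0.45 = 0.234.
The CYP2C19 pathway (27% of clearance) drops to 0.26× activity: 0.27 × 0.26 = 0.0702.
Non-CYP routes (21%) are unchanged.
CL_new/CL_old = 0.234 + 0.0702 + 0.21 = 0.5142.
New steady-state plasma level = 38 / 0.5142 = 74 mg/L (concentration scales inversely with clearance).

74 mg/L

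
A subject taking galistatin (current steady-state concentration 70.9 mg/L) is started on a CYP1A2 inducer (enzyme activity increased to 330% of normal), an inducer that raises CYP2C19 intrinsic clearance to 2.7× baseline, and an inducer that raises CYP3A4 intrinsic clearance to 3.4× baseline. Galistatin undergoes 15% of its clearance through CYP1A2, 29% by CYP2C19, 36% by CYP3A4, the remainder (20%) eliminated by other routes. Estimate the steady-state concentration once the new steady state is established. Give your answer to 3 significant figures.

26.2 mg/L

The CYP1A2 pathway (15% of clearance) rises to 3.3× activity: 0.15 × 3.3 = 0.495.
The CYP2C19 pathway (29% of clearance) is boosted to 2.7× activity: 0.29 × 2.7 = 0.783.
The CYP3A4 pathway (36% of clearance) increases to 3.4× activity: 0.36 × 3.4 = 1.224.
The remaining 20% of clearance is unaffected.
New clearance relative to baseline: 0.495 + 0.783 + 1.224 + 0.2 = 2.702.
Dividing the baseline by the relative clearance: 70.9 / 2.702 = 26.2 mg/L.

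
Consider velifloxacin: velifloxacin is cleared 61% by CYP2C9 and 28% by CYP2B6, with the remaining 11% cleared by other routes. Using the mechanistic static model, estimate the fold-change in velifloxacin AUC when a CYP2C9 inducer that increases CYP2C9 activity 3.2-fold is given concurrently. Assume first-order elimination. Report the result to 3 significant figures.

0.427

The CYP2C9 pathway (61% of clearance) increases to 3.2× activity: 0.61 × 3.2 = 1.952.
CYP2B6 (28%) and the residual 11% are unaffected.
CL_new/CL_old = 1.952 + 0.28 + 0.11 = 2.342.
AUC is inversely proportional to clearance, so the fold-change is 1 / 2.342 = 0.427.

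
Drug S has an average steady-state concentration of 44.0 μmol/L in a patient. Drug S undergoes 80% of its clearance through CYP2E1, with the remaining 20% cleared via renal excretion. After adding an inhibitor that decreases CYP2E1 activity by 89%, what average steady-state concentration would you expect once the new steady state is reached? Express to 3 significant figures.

CYP2E1: 0.8 × 0.11 = 0.088
Other: 0.2 (unchanged)
Relative clearance = 0.088 + 0.2 = 0.288.
With dosing unchanged, average steady-state concentration scales as 1/CL: 44.0 / 0.288 = 153 μmol/L.

153 μmol/L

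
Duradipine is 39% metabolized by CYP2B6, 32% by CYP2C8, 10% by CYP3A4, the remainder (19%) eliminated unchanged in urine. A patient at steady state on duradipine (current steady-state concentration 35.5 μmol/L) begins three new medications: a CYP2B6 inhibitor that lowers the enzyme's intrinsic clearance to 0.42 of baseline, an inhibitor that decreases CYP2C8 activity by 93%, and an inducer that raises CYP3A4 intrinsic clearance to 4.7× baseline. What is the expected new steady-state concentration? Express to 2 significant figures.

42 μmol/L

The CYP2B6 pathway (39% of clearance) falls to 0.42× activity: 0.39 × 0.42 = 0.1638.
The CYP2C8 pathway (32% of clearance) is reduced to 0.07× activity: 0.32 × 0.07 = 0.0224.
The CYP3A4 pathway (10% of clearance) rises to 4.7× activity: 0.1 × 4.7 = 0.47.
Non-CYP routes (19%) are unchanged.
Relative clearance = 0.1638 + 0.0224 + 0.47 + 0.19 = 0.8462.
Steady-state concentration ∝ 1/CL: new value = 35.5 / 0.8462 = 42 μmol/L.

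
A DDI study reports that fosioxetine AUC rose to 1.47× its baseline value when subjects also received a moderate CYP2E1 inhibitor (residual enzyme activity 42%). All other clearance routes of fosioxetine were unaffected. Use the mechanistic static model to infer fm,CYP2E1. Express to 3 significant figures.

Write x for the fraction cleared via CYP2E1. The observed AUC change means clearance fell to 1/1.47 = 0.6803 of baseline.
Only the CYP2E1 route changed, so 0.6803 = x·0.42 + (1 − x), giving x = 0.551.

0.551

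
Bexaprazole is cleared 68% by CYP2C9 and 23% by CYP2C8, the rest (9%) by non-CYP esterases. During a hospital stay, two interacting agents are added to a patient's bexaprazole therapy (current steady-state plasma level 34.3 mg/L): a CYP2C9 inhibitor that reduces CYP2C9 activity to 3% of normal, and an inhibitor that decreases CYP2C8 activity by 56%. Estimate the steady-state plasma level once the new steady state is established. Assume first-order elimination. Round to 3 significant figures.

162 mg/L

The CYP2C9 pathway (68% of clearance) falls to 0.03× activity: 0.68 × 0.03 = 0.0204.
The CYP2C8 pathway (23% of clearance) drops to 0.44× activity: 0.23 × 0.44 = 0.1012.
The remaining 9% of clearance is unaffected.
New clearance relative to baseline: 0.0204 + 0.1012 + 0.09 = 0.2116.
Dividing the baseline by the relative clearance: 34.3 / 0.2116 = 162 mg/L.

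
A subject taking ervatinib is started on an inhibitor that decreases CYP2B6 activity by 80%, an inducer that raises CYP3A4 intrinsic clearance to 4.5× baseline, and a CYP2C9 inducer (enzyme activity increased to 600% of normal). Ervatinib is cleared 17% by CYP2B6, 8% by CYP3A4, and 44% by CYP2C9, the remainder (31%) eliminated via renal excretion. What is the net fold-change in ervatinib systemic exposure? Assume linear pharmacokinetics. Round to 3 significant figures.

The CYP2B6 pathway (17% of clearance) is reduced to 0.2× activity: 0.17 × 0.2 = 0.034.
The CYP3A4 pathway (8% of clearance) is boosted to 4.5× activity: 0.08 × 4.5 = 0.36.
The CYP2C9 pathway (44% of clearance) rises to 6× activity: 0.44 × 6 = 2.64.
Non-CYP routes (31%) are unchanged.
New clearance relative to baseline: 0.034 + 0.36 + 2.64 + 0.31 = 3.344.
Net systemic exposure ratio = 1 / 3.344 = 0.299.

0.299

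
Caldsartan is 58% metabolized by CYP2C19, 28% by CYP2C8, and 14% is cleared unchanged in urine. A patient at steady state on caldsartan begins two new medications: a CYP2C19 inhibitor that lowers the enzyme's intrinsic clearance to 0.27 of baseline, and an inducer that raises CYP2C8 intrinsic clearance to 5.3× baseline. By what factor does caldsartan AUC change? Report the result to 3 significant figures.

0.562

The CYP2C19 pathway (58% of clearance) is reduced to 0.27× activity: 0.58 × 0.27 = 0.1566.
The CYP2C8 pathway (28% of clearance) is boosted to 5.3× activity: 0.28 × 5.3 = 1.484.
The remaining 14% of clearance is unaffected.
New clearance relative to baseline: 0.1566 + 1.484 + 0.14 = 1.7806.
Net AUC ratio = 1 / 1.7806 = 0.562.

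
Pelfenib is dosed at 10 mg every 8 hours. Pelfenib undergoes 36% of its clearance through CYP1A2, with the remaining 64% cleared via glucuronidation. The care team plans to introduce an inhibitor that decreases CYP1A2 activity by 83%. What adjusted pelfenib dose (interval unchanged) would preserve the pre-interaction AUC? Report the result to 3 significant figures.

The CYP1A2 pathway (36% of clearance) drops to 0.17× activity: 0.36 × 0.17 = 0.0612.
The remaining 64% of clearance is unaffected.
CL_new/CL_old = 0.0612 + 0.64 = 0.7012.
Exposure is unchanged when dose changes in proportion to clearance. New dose = 10 mg × 0.7012 = 7.01 mg.

7.01 mg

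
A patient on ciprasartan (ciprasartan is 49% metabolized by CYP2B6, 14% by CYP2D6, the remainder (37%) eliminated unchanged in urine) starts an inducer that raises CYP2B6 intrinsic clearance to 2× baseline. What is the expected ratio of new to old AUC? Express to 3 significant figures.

0.671

The CYP2B6 pathway (49% of clearance) rises to 2× activity: 0.49 × 2 = 0.98.
CYP2D6 (14%) and the residual 37% are unaffected.
CL_new/CL_old = 0.98 + 0.14 + 0.37 = 1.49.
Since AUC ∝ 1/CL, the ratio is 1 / 1.49 = 0.671.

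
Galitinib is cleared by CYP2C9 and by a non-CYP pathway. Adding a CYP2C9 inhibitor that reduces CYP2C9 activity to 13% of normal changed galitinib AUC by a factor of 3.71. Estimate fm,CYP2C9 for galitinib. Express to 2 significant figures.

0.84

Let x = fm,CYP2C9. Because AUC ∝ 1/CL, relative clearance fell to 1/3.71 = 0.2695.
Only the CYP2C9 route changed, so 0.2695 = x·0.13 + (1 − x), giving x = 0.84.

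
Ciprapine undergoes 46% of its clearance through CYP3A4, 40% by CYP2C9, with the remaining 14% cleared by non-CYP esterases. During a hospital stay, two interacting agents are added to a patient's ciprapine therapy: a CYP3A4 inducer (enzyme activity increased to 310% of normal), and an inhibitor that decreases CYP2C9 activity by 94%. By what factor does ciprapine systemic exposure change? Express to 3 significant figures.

0.629

The CYP3A4 pathway (46% of clearance) is boosted to 3.1× activity: 0.46 × 3.1 = 1.426.
The CYP2C9 pathway (40% of clearance) falls to 0.06× activity: 0.4 × 0.06 = 0.024.
Non-CYP routes (14%) are unchanged.
New clearance relative to baseline: 1.426 + 0.024 + 0.14 = 1.59.
Systemic exposure ∝ 1/CL: fold-change = 1 / 1.59 = 0.629.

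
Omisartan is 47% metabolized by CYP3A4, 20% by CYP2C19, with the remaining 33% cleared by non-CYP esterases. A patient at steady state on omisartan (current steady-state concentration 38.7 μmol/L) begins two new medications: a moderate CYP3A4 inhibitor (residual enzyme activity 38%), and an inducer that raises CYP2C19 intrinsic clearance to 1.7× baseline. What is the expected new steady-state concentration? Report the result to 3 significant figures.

45.6 μmol/L

The CYP3A4 pathway (47% of clearance) drops to 0.38× activity: 0.47 × 0.38 = 0.1786.
The CYP2C19 pathway (20% of clearance) increases to 1.7× activity: 0.2 × 1.7 = 0.34.
The remaining 33% of clearance is unaffected.
New clearance relative to baseline: 0.1786 + 0.34 + 0.33 = 0.8486.
Steady-state concentration ∝ 1/CL: new value = 38.7 / 0.8486 = 45.6 μmol/L.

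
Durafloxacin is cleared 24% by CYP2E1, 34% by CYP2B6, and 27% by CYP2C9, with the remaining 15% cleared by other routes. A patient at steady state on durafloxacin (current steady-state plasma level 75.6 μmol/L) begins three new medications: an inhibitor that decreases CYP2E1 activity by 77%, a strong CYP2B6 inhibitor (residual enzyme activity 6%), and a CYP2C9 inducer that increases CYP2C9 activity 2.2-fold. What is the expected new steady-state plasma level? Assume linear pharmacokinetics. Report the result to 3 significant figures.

The CYP2E1 pathway (24% of clearance) is reduced to 0.23× activity: 0.24 × 0.23 = 0.0552.
The CYP2B6 pathway (34% of clearance) drops to 0.06× activity: 0.34 × 0.06 = 0.0204.
The CYP2C9 pathway (27% of clearance) is boosted to 2.2× activity: 0.27 × 2.2 = 0.594.
Non-CYP routes (15%) are unchanged.
Relative clearance = 0.0552 + 0.0204 + 0.594 + 0.15 = 0.8196.
Steady-state plasma level ∝ 1/CL: new value = 75.6 / 0.8196 = 92.2 μmol/L.

92.2 μmol/L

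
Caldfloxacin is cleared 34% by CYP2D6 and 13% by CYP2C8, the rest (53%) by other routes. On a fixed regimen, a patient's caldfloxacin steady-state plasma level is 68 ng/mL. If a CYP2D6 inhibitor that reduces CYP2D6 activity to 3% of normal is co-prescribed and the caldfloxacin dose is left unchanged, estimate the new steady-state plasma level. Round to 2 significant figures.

1.0 × 10² ng/mL

The CYP2D6 pathway (34% of clearance) drops to 0.03× activity: 0.34 × 0.03 = 0.0102.
CYP2C8 (13%) and the residual 53% are unaffected.
New clearance relative to baseline: 0.0102 + 0.13 + 0.53 = 0.6702.
Steady-state plasma level ∝ 1/CL, so new value = 68 / 0.6702 = 1.0 × 10² ng/mL.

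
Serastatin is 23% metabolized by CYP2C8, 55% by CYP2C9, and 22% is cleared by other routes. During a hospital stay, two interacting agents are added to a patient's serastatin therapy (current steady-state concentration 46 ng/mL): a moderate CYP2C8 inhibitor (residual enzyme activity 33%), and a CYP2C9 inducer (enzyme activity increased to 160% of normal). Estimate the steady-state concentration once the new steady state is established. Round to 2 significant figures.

The CYP2C8 pathway (23% of clearance) falls to 0.33× activity: 0.23 × 0.33 = 0.0759.
The CYP2C9 pathway (55% of clearance) increases to 1.6× activity: 0.55 × 1.6 = 0.88.
The remaining 22% of clearance is unaffected.
New clearance relative to baseline: 0.0759 + 0.88 + 0.22 = 1.1759.
Steady-state concentration ∝ 1/CL: new value = 46 / 1.1759 = 39 ng/mL.

39 ng/mL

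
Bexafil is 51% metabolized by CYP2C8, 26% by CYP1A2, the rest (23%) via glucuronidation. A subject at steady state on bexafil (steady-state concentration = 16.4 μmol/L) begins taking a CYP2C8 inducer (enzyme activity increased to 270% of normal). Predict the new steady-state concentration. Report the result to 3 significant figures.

CYP2C8: 0.51 × 2.7 = 1.377
CYP1A2: 0.26 (unchanged)
Other: 0.23 (unchanged)
New clearance relative to baseline: 1.377 + 0.26 + 0.23 = 1.867.
With dosing unchanged, steady-state concentration scales as 1/CL: 16.4 / 1.867 = 8.78 μmol/L.

8.78 μmol/L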